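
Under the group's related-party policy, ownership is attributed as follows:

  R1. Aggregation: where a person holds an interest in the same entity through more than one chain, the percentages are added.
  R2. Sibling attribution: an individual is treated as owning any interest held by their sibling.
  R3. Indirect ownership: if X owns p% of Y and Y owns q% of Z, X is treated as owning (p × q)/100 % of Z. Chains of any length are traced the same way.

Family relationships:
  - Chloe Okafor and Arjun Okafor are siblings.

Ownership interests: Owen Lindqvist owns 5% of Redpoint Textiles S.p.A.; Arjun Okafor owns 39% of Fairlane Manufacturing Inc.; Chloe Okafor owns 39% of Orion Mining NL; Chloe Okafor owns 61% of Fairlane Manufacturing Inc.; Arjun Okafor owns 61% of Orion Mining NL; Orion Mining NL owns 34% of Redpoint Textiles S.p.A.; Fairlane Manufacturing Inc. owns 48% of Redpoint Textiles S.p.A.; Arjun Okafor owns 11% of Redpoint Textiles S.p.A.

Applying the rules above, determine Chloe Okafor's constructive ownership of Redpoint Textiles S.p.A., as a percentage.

93%

By sibling attribution (R2), Chloe Okafor is treated as also owning Arjun Okafor's interest in Orion Mining NL, giving 39% + 61% = 100%.
By sibling attribution (R2), Chloe Okafor is treated as also owning Arjun Okafor's interest in Fairlane Manufacturing Inc, giving 61% + 39% = 100%.
By sibling attribution (R2), Chloe Okafor is treated as owning Arjun Okafor's 11% interest in Redpoint Textiles S.p.A.
Chain via Orion Mining NL (R3): 100% × 34% = 34% of Redpoint Textiles S.p.A.
Chain via Fairlane Manufacturing Inc. (R3): 100% × 48% = 48% of Redpoint Textiles S.p.A.
Direct interest in Redpoint Textiles S.p.A: 11%.
Aggregating (R1): 34% + 48% + 11% = 93%.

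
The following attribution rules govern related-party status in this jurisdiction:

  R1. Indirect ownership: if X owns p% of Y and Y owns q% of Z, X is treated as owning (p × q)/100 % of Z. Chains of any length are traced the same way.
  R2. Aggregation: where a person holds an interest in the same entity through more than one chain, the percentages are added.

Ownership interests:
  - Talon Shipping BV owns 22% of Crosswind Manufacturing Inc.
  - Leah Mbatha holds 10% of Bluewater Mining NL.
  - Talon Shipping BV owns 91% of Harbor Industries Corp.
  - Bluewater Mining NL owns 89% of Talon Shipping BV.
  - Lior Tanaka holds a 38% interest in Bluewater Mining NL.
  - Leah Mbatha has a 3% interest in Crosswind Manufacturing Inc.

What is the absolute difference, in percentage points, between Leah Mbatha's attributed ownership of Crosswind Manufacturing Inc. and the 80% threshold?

75.042

Chain via Bluewater Mining NL → Talon Shipping BV (R1): 10% × 89% × 22% = 1.958% of Crosswind Manufacturing Inc.
Direct interest in Crosswind Manufacturing Inc: 3%.
Aggregating (R2): 1.958% + 3% = 4.958%.
4.958% falls short of the 80% threshold by 75.042 percentage points.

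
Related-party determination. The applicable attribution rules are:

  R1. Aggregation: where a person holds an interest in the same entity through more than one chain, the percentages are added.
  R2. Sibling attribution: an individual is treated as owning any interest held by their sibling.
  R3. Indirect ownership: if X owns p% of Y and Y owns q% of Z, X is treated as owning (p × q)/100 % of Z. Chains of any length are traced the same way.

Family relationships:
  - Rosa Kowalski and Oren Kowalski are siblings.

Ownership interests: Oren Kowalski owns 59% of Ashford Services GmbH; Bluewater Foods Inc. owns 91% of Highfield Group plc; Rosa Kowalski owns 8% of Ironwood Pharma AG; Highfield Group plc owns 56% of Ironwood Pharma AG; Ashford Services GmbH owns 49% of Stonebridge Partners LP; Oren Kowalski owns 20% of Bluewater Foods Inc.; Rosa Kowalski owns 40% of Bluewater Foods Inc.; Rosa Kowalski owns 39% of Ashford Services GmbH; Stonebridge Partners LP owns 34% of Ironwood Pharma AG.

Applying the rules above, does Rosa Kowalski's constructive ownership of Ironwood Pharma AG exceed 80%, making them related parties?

By sibling attribution (R2), Rosa Kowalski is treated as also owning Oren Kowalski's interest in Ashford Services GmbH, giving 39% + 59% = 98%.
By sibling attribution (R2), Rosa Kowalski is treated as also owning Oren Kowalski's interest in Bluewater Foods Inc, giving 40% + 20% = 60%.
Chain via Ashford Services GmbH → Stonebridge Partners LP (R3): 98% × 49% × 34% = 16.3268% of Ironwood Pharma AG.
Chain via Bluewater Foods Inc. → Highfield Group plc (R3): 60% × 91% × 56% = 30.576% of Ironwood Pharma AG.
Direct interest in Ironwood Pharma AG: 8%.
Aggregating (R1): 16.3268% + 30.576% + 8% = 54.9028%.
54.9028% does not exceed the 80% threshold, so Rosa is not a related party to Ironwood Pharma AG.

No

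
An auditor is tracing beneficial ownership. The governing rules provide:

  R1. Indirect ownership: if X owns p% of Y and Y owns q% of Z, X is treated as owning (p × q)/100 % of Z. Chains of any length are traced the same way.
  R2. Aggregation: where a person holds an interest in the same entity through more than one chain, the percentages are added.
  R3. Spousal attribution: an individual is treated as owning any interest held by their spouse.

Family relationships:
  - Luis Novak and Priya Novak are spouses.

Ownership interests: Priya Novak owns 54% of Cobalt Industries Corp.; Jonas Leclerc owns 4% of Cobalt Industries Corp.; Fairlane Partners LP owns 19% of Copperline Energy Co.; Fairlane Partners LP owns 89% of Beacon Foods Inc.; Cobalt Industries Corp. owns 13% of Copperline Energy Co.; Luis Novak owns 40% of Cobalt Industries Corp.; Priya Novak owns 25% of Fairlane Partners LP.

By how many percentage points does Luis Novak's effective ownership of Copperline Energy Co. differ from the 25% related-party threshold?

By spousal attribution (R3), Luis Novak is treated as also owning Priya Novak's interest in Cobalt Industries Corp, giving 40% + 54% = 94%.
By spousal attribution (R3), Luis Novak is treated as owning Priya Novak's 25% interest in Fairlane Partners LP.
Chain via Cobalt Industries Corp. (R1): 94% × 13% = 12.22% of Copperline Energy Co.
Chain via Fairlane Partners LP (R1): 25% × 19% = 4.75% of Copperline Energy Co.
Aggregating (R2): 12.22% + 4.75% = 16.97%.
16.97% falls short of the 25% threshold by 8.03 percentage points.

8.03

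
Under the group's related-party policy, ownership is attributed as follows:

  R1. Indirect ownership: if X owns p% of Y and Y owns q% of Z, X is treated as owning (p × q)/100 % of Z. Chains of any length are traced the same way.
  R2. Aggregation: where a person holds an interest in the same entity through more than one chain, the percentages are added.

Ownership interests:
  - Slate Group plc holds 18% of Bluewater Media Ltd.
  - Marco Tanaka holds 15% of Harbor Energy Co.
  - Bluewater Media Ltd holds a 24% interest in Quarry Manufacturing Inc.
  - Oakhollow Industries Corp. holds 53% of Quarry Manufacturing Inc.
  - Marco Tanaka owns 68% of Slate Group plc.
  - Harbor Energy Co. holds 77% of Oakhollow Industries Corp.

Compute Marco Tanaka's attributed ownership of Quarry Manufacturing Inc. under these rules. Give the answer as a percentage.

9.0591%

Chain via Slate Group plc → Bluewater Media Ltd (R1): 68% × 18% × 24% = 2.9376% of Quarry Manufacturing Inc.
Chain via Harbor Energy Co. → Oakhollow Industries Corp. (R1): 15% × 77% × 53% = 6.1215% of Quarry Manufacturing Inc.
Aggregating (R2): 2.9376% + 6.1215% = 9.0591%.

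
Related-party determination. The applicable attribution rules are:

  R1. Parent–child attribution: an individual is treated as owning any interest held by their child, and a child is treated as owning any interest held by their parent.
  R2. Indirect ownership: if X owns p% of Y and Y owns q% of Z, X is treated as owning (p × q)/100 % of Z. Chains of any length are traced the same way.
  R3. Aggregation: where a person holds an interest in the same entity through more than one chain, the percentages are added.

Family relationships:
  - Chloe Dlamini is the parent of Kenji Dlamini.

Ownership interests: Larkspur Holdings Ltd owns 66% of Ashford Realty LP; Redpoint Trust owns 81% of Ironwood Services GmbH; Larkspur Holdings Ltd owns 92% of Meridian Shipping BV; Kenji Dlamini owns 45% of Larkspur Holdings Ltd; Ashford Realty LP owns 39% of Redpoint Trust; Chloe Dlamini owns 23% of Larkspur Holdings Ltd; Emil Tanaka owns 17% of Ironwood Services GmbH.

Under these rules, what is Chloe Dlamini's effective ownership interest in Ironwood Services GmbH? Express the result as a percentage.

14.177592%

By parent–child attribution (R1), Chloe Dlamini is treated as also owning Kenji Dlamini's interest in Larkspur Holdings Ltd, giving 23% + 45% = 68%.
Chain via Larkspur Holdings Ltd → Ashford Realty LP → Redpoint Trust (R2): 68% × 66% × 39% × 81% = 14.177592% of Ironwood Services GmbH.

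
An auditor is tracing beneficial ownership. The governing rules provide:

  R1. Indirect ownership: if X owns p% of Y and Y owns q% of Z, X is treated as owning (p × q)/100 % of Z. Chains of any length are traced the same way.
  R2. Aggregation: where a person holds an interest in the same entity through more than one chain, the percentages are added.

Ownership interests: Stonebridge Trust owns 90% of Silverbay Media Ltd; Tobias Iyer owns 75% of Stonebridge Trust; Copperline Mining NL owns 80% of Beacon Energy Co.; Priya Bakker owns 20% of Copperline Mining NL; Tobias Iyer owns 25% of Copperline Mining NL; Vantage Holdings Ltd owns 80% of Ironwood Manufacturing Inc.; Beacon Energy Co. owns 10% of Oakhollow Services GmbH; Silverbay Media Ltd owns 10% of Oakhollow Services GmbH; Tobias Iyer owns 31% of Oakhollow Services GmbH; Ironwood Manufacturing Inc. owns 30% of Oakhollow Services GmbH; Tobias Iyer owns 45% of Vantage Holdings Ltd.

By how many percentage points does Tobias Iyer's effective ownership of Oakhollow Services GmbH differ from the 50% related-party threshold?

0.55

Chain via Stonebridge Trust → Silverbay Media Ltd (R1): 75% × 90% × 10% = 6.75% of Oakhollow Services GmbH.
Chain via Copperline Mining NL → Beacon Energy Co. (R1): 25% × 80% × 10% = 2% of Oakhollow Services GmbH.
Chain via Vantage Holdings Ltd → Ironwood Manufacturing Inc. (R1): 45% × 80% × 30% = 10.8% of Oakhollow Services GmbH.
Direct interest in Oakhollow Services GmbH: 31%.
Aggregating (R2): 6.75% + 2% + 10.8% + 31% = 50.55%.
50.55% exceeds the 50% threshold by 0.55 percentage points.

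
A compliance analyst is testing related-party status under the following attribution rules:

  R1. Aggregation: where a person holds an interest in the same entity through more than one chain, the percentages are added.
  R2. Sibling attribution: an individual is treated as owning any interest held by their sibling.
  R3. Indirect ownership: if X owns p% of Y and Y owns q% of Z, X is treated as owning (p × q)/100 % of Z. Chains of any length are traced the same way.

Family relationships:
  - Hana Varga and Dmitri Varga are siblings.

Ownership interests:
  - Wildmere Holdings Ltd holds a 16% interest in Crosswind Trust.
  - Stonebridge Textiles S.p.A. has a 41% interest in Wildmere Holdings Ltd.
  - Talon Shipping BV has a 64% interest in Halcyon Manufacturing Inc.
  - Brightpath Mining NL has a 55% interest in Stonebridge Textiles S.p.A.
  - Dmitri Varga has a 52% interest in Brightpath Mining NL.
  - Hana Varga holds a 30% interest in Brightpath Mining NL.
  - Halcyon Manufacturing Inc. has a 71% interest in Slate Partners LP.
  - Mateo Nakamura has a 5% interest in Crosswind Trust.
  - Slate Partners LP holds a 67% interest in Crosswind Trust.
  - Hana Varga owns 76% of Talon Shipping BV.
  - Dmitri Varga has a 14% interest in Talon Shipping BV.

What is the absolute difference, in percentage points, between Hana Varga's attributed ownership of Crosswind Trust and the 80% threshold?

By sibling attribution (R2), Hana Varga is treated as also owning Dmitri Varga's interest in Talon Shipping BV, giving 76% + 14% = 90%.
By sibling attribution (R2), Hana Varga is treated as also owning Dmitri Varga's interest in Brightpath Mining NL, giving 30% + 52% = 82%.
Chain via Talon Shipping BV → Halcyon Manufacturing Inc. → Slate Partners LP (R3): 90% × 64% × 71% × 67% = 27.40032% of Crosswind Trust.
Chain via Brightpath Mining NL → Stonebridge Textiles S.p.A. → Wildmere Holdings Ltd (R3): 82% × 55% × 41% × 16% = 2.95856% of Crosswind Trust.
Aggregating (R1): 27.40032% + 2.95856% = 30.35888%.
30.35888% falls short of the 80% threshold by 49.64112 percentage points.

49.64112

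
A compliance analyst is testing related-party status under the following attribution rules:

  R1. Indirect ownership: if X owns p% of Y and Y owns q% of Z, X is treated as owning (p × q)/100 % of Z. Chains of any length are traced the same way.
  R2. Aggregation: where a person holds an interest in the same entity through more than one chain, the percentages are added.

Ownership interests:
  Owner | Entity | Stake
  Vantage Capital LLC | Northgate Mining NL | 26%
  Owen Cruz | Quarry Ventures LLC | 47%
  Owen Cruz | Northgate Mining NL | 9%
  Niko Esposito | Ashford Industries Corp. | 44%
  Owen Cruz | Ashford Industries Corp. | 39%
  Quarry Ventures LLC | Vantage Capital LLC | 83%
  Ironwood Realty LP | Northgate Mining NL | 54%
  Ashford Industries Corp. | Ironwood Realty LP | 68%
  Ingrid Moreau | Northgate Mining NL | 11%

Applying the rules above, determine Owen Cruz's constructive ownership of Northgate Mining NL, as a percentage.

33.4634%

Chain via Quarry Ventures LLC → Vantage Capital LLC (R1): 47% × 83% × 26% = 10.1426% of Northgate Mining NL.
Chain via Ashford Industries Corp. → Ironwood Realty LP (R1): 39% × 68% × 54% = 14.3208% of Northgate Mining NL.
Direct interest in Northgate Mining NL: 9%.
Aggregating (R2): 10.1426% + 14.3208% + 9% = 33.4634%.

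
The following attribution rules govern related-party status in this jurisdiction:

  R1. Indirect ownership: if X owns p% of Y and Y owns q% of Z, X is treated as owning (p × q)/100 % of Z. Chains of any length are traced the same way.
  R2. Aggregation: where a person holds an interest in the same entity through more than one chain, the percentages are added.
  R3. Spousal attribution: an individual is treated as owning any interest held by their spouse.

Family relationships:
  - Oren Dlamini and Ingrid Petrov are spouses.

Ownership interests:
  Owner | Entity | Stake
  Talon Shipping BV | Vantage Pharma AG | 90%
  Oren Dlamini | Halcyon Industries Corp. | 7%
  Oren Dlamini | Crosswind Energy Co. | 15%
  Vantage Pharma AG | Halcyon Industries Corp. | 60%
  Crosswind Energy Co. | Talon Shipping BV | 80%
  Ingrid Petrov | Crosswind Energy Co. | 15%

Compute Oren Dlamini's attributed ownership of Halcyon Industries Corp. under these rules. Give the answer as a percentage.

19.96%

By spousal attribution (R3), Oren Dlamini is treated as also owning Ingrid Petrov's interest in Crosswind Energy Co, giving 15% + 15% = 30%.
Chain via Crosswind Energy Co. → Talon Shipping BV → Vantage Pharma AG (R1): 30% × 80% × 90% × 60% = 12.96% of Halcyon Industries Corp.
Direct interest in Halcyon Industries Corp: 7%.
Aggregating (R2): 12.96% + 7% = 19.96%.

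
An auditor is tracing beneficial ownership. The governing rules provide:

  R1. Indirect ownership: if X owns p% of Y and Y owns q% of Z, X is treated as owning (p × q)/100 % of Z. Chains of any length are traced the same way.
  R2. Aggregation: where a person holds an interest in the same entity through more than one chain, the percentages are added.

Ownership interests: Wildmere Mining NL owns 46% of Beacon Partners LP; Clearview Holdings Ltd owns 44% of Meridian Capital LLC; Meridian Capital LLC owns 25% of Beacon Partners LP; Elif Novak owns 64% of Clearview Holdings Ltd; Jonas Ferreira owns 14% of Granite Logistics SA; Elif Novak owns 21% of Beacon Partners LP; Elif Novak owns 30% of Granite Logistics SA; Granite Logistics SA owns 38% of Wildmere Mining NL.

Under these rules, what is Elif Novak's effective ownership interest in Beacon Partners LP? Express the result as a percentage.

33.284%

Chain via Clearview Holdings Ltd → Meridian Capital LLC (R1): 64% × 44% × 25% = 7.04% of Beacon Partners LP.
Chain via Granite Logistics SA → Wildmere Mining NL (R1): 30% × 38% × 46% = 5.244% of Beacon Partners LP.
Direct interest in Beacon Partners LP: 21%.
Aggregating (R2): 7.04% + 5.244% + 21% = 33.284%.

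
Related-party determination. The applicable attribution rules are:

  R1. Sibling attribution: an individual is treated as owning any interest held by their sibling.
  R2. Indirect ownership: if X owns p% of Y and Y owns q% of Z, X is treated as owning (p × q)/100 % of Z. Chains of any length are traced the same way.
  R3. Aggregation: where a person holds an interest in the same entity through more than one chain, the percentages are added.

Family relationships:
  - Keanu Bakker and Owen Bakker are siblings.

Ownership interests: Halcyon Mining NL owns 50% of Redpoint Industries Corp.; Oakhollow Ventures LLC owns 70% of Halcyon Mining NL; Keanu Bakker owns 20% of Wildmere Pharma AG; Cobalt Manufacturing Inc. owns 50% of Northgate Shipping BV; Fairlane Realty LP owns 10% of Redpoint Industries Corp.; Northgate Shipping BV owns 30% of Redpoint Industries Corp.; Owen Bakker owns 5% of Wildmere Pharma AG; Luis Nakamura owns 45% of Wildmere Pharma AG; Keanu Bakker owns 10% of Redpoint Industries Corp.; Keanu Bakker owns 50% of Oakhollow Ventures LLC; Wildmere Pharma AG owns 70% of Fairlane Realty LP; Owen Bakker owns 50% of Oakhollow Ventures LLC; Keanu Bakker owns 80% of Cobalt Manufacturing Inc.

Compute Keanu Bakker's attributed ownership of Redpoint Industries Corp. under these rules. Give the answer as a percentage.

By sibling attribution (R1), Keanu Bakker is treated as also owning Owen Bakker's interest in Oakhollow Ventures LLC, giving 50% + 50% = 100%.
By sibling attribution (R1), Keanu Bakker is treated as also owning Owen Bakker's interest in Wildmere Pharma AG, giving 20% + 5% = 25%.
Chain via Oakhollow Ventures LLC → Halcyon Mining NL (R2): 100% × 70% × 50% = 35% of Redpoint Industries Corp.
Chain via Cobalt Manufacturing Inc. → Northgate Shipping BV (R2): 80% × 50% × 30% = 12% of Redpoint Industries Corp.
Chain via Wildmere Pharma AG → Fairlane Realty LP (R2): 25% × 70% × 10% = 1.75% of Redpoint Industries Corp.
Direct interest in Redpoint Industries Corp: 10%.
Aggregating (R3): 35% + 12% + 1.75% + 10% = 58.75%.

58.75%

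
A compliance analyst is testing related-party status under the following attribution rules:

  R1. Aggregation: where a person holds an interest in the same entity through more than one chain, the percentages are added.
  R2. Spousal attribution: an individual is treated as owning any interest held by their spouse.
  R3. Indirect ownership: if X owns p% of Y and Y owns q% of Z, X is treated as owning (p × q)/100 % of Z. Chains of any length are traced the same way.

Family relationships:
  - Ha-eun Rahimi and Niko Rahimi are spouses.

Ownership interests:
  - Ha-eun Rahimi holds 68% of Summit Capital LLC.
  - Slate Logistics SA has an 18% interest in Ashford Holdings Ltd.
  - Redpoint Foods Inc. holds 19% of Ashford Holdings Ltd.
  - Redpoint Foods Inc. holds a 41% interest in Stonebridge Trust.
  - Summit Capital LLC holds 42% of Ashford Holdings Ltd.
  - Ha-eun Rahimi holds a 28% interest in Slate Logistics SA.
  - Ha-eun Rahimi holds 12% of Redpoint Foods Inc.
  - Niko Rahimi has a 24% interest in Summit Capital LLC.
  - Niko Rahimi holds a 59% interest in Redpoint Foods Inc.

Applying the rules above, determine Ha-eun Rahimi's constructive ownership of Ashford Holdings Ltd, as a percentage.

57.17%

By spousal attribution (R2), Ha-eun Rahimi is treated as also owning Niko Rahimi's interest in Summit Capital LLC, giving 68% + 24% = 92%.
By spousal attribution (R2), Ha-eun Rahimi is treated as also owning Niko Rahimi's interest in Redpoint Foods Inc, giving 12% + 59% = 71%.
Chain via Summit Capital LLC (R3): 92% × 42% = 38.64% of Ashford Holdings Ltd.
Chain via Slate Logistics SA (R3): 28% × 18% = 5.04% of Ashford Holdings Ltd.
Chain via Redpoint Foods Inc. (R3): 71% × 19% = 13.49% of Ashford Holdings Ltd.
Aggregating (R1): 38.64% + 5.04% + 13.49% = 57.17%.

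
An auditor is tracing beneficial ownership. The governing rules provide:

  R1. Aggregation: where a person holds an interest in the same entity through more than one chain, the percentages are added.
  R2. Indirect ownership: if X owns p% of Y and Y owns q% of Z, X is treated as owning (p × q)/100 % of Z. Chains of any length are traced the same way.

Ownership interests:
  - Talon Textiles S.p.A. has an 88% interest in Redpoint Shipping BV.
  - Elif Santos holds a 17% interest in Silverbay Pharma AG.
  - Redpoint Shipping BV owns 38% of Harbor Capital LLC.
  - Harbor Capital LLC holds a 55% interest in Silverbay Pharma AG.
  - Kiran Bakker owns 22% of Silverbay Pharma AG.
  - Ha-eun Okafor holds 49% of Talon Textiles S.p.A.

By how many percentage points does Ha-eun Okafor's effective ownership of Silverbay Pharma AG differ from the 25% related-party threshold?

15.98792

Chain via Talon Textiles S.p.A. → Redpoint Shipping BV → Harbor Capital LLC (R2): 49% × 88% × 38% × 55% = 9.01208% of Silverbay Pharma AG.
9.01208% falls short of the 25% threshold by 15.98792 percentage points.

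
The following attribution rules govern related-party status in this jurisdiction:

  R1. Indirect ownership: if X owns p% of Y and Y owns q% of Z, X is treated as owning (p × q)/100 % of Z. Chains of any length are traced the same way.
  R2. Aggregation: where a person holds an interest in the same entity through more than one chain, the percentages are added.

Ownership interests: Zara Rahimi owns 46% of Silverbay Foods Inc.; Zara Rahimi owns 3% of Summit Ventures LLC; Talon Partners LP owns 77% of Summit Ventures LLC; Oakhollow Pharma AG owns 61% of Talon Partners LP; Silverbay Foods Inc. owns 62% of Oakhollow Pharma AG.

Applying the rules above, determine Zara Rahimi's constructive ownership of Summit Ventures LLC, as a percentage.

16.395844%

Chain via Silverbay Foods Inc. → Oakhollow Pharma AG → Talon Partners LP (R1): 46% × 62% × 61% × 77% = 13.395844% of Summit Ventures LLC.
Direct interest in Summit Ventures LLC: 3%.
Aggregating (R2): 13.395844% + 3% = 16.395844%.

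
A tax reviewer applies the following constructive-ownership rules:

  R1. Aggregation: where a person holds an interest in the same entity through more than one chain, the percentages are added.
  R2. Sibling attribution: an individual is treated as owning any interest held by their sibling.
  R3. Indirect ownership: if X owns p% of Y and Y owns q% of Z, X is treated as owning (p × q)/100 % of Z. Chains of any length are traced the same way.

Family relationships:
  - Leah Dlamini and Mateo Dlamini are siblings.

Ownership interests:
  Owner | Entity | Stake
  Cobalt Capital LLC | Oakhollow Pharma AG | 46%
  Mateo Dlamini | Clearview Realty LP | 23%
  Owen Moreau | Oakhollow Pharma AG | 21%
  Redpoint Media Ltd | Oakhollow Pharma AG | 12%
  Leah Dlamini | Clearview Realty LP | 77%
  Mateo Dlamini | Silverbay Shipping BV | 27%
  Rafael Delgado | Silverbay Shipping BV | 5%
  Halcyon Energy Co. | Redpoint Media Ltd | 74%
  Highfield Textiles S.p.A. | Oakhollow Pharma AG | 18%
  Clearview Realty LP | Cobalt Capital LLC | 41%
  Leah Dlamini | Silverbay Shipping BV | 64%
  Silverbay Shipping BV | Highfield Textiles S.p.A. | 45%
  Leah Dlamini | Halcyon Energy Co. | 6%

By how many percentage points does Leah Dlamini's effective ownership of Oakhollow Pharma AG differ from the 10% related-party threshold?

16.7638

By sibling attribution (R2), Leah Dlamini is treated as also owning Mateo Dlamini's interest in Silverbay Shipping BV, giving 64% + 27% = 91%.
By sibling attribution (R2), Leah Dlamini is treated as also owning Mateo Dlamini's interest in Clearview Realty LP, giving 77% + 23% = 100%.
Chain via Silverbay Shipping BV → Highfield Textiles S.p.A. (R3): 91% × 45% × 18% = 7.371% of Oakhollow Pharma AG.
Chain via Halcyon Energy Co. → Redpoint Media Ltd (R3): 6% × 74% × 12% = 0.5328% of Oakhollow Pharma AG.
Chain via Clearview Realty LP → Cobalt Capital LLC (R3): 100% × 41% × 46% = 18.86% of Oakhollow Pharma AG.
Aggregating (R1): 7.371% + 0.5328% + 18.86% = 26.7638%.
26.7638% exceeds the 10% threshold by 16.7638 percentage points.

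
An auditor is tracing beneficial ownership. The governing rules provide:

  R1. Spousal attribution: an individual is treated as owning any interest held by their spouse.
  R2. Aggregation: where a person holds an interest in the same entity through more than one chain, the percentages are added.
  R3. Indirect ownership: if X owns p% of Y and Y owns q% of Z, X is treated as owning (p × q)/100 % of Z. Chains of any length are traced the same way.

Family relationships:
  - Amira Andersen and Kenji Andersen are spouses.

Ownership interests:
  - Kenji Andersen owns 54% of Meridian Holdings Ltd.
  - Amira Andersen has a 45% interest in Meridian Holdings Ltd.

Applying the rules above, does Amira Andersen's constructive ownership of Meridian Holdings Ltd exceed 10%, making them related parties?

By spousal attribution (R1), Amira Andersen is treated as also owning Kenji Andersen's interest in Meridian Holdings Ltd, giving 45% + 54% = 99%.
Direct interest in Meridian Holdings Ltd: 99%.
99% exceeds the 10% threshold, so Amira is a related party to Meridian Holdings Ltd.

Yes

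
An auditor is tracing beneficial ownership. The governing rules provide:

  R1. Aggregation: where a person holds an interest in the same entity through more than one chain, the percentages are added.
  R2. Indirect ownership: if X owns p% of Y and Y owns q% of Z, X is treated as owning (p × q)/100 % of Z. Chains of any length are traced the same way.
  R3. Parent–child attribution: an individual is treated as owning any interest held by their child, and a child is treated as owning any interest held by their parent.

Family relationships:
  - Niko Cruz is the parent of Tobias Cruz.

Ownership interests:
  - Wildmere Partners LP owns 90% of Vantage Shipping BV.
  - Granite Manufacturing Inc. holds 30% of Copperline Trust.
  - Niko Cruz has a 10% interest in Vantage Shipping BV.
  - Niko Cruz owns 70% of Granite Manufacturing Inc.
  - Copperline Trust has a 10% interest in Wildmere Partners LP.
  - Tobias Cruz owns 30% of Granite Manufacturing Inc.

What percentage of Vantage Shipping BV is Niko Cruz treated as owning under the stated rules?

12.7%

By parent–child attribution (R3), Niko Cruz is treated as also owning Tobias Cruz's interest in Granite Manufacturing Inc, giving 70% + 30% = 100%.
Chain via Granite Manufacturing Inc. → Copperline Trust → Wildmere Partners LP (R2): 100% × 30% × 10% × 90% = 2.7% of Vantage Shipping BV.
Direct interest in Vantage Shipping BV: 10%.
Aggregating (R1): 2.7% + 10% = 12.7%.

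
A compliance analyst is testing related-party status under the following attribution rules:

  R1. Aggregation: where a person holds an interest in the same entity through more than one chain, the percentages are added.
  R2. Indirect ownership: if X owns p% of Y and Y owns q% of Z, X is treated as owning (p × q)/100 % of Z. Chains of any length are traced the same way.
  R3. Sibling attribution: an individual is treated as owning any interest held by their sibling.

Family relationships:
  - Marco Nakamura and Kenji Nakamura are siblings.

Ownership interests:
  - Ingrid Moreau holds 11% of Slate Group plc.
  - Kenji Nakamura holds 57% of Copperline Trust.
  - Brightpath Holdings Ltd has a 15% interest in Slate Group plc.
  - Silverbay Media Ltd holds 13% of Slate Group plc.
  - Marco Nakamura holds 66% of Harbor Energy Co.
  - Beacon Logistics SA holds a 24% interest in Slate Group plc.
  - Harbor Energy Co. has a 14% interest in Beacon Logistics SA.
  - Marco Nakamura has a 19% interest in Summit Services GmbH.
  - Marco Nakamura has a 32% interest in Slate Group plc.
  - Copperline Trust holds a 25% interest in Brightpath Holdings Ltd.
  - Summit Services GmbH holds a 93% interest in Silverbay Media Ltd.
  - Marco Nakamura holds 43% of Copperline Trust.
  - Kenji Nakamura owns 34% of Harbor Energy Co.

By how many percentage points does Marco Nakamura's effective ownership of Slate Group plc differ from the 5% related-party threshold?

36.4071

By sibling attribution (R3), Marco Nakamura is treated as also owning Kenji Nakamura's interest in Copperline Trust, giving 43% + 57% = 100%.
By sibling attribution (R3), Marco Nakamura is treated as also owning Kenji Nakamura's interest in Harbor Energy Co, giving 66% + 34% = 100%.
Chain via Copperline Trust → Brightpath Holdings Ltd (R2): 100% × 25% × 15% = 3.75% of Slate Group plc.
Chain via Summit Services GmbH → Silverbay Media Ltd (R2): 19% × 93% × 13% = 2.2971% of Slate Group plc.
Chain via Harbor Energy Co. → Beacon Logistics SA (R2): 100% × 14% × 24% = 3.36% of Slate Group plc.
Direct interest in Slate Group plc: 32%.
Aggregating (R1): 3.75% + 2.2971% + 3.36% + 32% = 41.4071%.
41.4071% exceeds the 5% threshold by 36.4071 percentage points.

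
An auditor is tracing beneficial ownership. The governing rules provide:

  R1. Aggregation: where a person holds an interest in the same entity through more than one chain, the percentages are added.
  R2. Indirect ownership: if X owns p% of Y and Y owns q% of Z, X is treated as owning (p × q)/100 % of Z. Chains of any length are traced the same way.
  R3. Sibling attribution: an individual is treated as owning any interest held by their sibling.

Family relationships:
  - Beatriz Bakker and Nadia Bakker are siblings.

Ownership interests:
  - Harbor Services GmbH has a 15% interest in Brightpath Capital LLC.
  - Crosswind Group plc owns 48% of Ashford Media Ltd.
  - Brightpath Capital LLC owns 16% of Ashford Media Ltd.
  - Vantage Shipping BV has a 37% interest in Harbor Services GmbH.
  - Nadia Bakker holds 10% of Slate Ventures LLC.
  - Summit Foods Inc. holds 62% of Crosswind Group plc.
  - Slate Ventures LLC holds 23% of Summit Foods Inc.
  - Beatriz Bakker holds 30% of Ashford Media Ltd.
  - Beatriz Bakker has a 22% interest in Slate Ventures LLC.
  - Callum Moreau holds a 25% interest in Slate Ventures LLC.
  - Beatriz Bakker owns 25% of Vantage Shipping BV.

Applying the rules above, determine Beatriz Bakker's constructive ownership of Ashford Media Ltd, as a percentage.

32.412336%

By sibling attribution (R3), Beatriz Bakker is treated as also owning Nadia Bakker's interest in Slate Ventures LLC, giving 22% + 10% = 32%.
Chain via Vantage Shipping BV → Harbor Services GmbH → Brightpath Capital LLC (R2): 25% × 37% × 15% × 16% = 0.222% of Ashford Media Ltd.
Chain via Slate Ventures LLC → Summit Foods Inc. → Crosswind Group plc (R2): 32% × 23% × 62% × 48% = 2.190336% of Ashford Media Ltd.
Direct interest in Ashford Media Ltd: 30%.
Aggregating (R1): 0.222% + 2.190336% + 30% = 32.412336%.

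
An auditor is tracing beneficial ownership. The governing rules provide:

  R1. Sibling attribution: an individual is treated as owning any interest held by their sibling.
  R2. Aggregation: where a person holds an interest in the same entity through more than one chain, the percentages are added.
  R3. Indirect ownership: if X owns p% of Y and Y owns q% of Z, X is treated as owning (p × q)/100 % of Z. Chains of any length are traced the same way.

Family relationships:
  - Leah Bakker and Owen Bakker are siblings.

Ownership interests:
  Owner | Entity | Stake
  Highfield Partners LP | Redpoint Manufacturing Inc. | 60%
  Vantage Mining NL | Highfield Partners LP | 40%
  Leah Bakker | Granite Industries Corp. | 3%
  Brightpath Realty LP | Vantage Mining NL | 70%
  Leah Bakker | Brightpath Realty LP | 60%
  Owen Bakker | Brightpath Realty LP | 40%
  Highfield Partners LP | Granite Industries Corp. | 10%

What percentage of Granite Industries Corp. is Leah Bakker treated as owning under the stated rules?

By sibling attribution (R1), Leah Bakker is treated as also owning Owen Bakker's interest in Brightpath Realty LP, giving 60% + 40% = 100%.
Chain via Brightpath Realty LP → Vantage Mining NL → Highfield Partners LP (R3): 100% × 70% × 40% × 10% = 2.8% of Granite Industries Corp.
Direct interest in Granite Industries Corp: 3%.
Aggregating (R2): 2.8% + 3% = 5.8%.

5.8%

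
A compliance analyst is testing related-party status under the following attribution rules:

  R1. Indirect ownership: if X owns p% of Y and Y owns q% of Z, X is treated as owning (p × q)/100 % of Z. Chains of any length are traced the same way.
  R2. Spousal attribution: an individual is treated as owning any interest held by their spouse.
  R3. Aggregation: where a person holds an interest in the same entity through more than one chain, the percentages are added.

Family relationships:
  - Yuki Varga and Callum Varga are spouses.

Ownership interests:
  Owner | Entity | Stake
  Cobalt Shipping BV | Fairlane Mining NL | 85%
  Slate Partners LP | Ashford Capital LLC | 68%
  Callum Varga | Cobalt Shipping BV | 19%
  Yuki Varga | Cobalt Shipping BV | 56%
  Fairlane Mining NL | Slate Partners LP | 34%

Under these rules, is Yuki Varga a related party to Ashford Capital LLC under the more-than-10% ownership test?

Yes

By spousal attribution (R2), Yuki Varga is treated as also owning Callum Varga's interest in Cobalt Shipping BV, giving 56% + 19% = 75%.
Chain via Cobalt Shipping BV → Fairlane Mining NL → Slate Partners LP (R1): 75% × 85% × 34% × 68% = 14.739% of Ashford Capital LLC.
14.739% exceeds the 10% threshold, so Yuki is a related party to Ashford Capital LLC.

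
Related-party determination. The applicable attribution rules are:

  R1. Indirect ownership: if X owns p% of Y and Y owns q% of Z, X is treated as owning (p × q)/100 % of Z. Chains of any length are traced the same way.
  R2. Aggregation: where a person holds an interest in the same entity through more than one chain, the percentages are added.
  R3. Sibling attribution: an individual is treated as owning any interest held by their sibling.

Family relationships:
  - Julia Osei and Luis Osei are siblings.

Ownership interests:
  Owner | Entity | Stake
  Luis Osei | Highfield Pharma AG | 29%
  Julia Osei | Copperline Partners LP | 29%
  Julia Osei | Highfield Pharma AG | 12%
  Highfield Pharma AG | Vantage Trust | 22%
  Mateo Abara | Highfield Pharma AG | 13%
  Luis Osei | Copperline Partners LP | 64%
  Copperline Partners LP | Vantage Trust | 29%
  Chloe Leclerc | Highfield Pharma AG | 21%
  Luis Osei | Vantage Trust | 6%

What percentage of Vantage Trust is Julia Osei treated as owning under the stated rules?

41.99%

By sibling attribution (R3), Julia Osei is treated as also owning Luis Osei's interest in Highfield Pharma AG, giving 12% + 29% = 41%.
By sibling attribution (R3), Julia Osei is treated as also owning Luis Osei's interest in Copperline Partners LP, giving 29% + 64% = 93%.
By sibling attribution (R3), Julia Osei is treated as owning Luis Osei's 6% interest in Vantage Trust.
Chain via Highfield Pharma AG (R1): 41% × 22% = 9.02% of Vantage Trust.
Chain via Copperline Partners LP (R1): 93% × 29% = 26.97% of Vantage Trust.
Direct interest in Vantage Trust: 6%.
Aggregating (R2): 9.02% + 26.97% + 6% = 41.99%.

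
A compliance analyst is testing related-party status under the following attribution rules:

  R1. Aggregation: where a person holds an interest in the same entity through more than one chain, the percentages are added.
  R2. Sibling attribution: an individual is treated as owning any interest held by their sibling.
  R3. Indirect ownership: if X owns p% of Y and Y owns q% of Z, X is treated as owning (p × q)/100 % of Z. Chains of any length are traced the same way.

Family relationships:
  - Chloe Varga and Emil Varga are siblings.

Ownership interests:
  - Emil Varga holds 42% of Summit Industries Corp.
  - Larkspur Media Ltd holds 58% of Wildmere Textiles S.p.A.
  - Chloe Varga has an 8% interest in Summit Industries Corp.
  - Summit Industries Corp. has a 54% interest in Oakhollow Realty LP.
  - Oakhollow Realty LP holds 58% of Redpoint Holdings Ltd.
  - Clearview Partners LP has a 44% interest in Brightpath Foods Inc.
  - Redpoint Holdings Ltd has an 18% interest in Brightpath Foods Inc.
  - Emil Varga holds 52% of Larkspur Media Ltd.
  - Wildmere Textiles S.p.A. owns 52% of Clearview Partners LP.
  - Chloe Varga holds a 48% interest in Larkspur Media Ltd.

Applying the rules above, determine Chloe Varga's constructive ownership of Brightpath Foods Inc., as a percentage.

16.0892%

By sibling attribution (R2), Chloe Varga is treated as also owning Emil Varga's interest in Larkspur Media Ltd, giving 48% + 52% = 100%.
By sibling attribution (R2), Chloe Varga is treated as also owning Emil Varga's interest in Summit Industries Corp, giving 8% + 42% = 50%.
Chain via Larkspur Media Ltd → Wildmere Textiles S.p.A. → Clearview Partners LP (R3): 100% × 58% × 52% × 44% = 13.2704% of Brightpath Foods Inc.
Chain via Summit Industries Corp. → Oakhollow Realty LP → Redpoint Holdings Ltd (R3): 50% × 54% × 58% × 18% = 2.8188% of Brightpath Foods Inc.
Aggregating (R1): 13.2704% + 2.8188% = 16.0892%.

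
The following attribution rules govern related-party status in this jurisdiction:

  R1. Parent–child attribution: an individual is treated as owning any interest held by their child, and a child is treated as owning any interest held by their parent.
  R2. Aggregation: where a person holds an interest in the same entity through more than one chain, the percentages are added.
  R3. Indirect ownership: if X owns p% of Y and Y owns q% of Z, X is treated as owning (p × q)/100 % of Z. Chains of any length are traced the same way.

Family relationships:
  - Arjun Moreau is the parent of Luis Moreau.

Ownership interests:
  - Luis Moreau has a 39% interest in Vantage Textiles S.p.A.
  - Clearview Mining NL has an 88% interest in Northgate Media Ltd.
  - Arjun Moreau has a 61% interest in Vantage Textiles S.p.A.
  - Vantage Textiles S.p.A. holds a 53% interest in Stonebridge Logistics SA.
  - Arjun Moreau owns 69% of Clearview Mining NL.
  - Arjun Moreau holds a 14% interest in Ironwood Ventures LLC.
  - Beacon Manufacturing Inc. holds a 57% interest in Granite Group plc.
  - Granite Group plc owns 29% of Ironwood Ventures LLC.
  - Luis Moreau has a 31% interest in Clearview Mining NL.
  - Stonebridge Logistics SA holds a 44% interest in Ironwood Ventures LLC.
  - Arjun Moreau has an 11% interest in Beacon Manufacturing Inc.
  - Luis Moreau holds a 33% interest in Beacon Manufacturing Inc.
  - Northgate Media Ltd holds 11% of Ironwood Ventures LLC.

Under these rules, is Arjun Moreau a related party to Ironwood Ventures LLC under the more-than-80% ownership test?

No

By parent–child attribution (R1), Arjun Moreau is treated as also owning Luis Moreau's interest in Beacon Manufacturing Inc, giving 11% + 33% = 44%.
By parent–child attribution (R1), Arjun Moreau is treated as also owning Luis Moreau's interest in Clearview Mining NL, giving 69% + 31% = 100%.
By parent–child attribution (R1), Arjun Moreau is treated as also owning Luis Moreau's interest in Vantage Textiles S.p.A, giving 61% + 39% = 100%.
Chain via Beacon Manufacturing Inc. → Granite Group plc (R3): 44% × 57% × 29% = 7.2732% of Ironwood Ventures LLC.
Chain via Clearview Mining NL → Northgate Media Ltd (R3): 100% × 88% × 11% = 9.68% of Ironwood Ventures LLC.
Chain via Vantage Textiles S.p.A. → Stonebridge Logistics SA (R3): 100% × 53% × 44% = 23.32% of Ironwood Ventures LLC.
Direct interest in Ironwood Ventures LLC: 14%.
Aggregating (R2): 7.2732% + 9.68% + 23.32% + 14% = 54.2732%.
54.2732% does not exceed the 80% threshold, so Arjun is not a related party to Ironwood Ventures LLC.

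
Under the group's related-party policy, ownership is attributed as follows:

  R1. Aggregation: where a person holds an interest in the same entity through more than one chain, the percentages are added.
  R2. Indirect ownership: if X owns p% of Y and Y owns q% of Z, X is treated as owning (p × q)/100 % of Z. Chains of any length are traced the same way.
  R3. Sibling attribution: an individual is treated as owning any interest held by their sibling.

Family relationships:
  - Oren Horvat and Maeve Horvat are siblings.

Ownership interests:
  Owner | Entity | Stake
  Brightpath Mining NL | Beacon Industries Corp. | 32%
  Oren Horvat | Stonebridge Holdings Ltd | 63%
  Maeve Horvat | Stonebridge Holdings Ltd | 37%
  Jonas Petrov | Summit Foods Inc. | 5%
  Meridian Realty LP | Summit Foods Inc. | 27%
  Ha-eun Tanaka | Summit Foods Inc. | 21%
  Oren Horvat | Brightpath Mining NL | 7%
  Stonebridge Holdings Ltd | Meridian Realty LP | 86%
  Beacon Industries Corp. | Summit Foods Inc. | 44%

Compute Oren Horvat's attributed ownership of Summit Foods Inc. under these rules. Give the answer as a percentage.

By sibling attribution (R3), Oren Horvat is treated as also owning Maeve Horvat's interest in Stonebridge Holdings Ltd, giving 63% + 37% = 100%.
Chain via Brightpath Mining NL → Beacon Industries Corp. (R2): 7% × 32% × 44% = 0.9856% of Summit Foods Inc.
Chain via Stonebridge Holdings Ltd → Meridian Realty LP (R2): 100% × 86% × 27% = 23.22% of Summit Foods Inc.
Aggregating (R1): 0.9856% + 23.22% = 24.2056%.

24.2056%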